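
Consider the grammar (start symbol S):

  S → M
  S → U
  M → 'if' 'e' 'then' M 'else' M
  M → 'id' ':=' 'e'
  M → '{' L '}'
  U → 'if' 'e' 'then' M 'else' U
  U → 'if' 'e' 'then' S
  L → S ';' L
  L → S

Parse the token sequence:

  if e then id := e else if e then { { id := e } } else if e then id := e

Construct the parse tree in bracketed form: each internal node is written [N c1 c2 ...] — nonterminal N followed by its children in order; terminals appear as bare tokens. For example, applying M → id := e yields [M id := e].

S
U
if e then M else U
if e then id := e else U
if e then id := e else if e then M else U
if e then id := e else if e then { L } else U
if e then id := e else if e then { S } else U
if e then id := e else if e then { M } else U
if e then id := e else if e then { { L } } else U
if e then id := e else if e then { { S } } else U
if e then id := e else if e then { { M } } else U
if e then id := e else if e then { { id := e } } else U
if e then id := e else if e then { { id := e } } else if e then S
if e then id := e else if e then { { id := e } } else if e then M
if e then id := e else if e then { { id := e } } else if e then id := e

[S [U if e then [M id := e] else [U if e then [M { [L [S [M { [L [S [M id := e]]] }]]] }] else [U if e then [S [M id := e]]]]]]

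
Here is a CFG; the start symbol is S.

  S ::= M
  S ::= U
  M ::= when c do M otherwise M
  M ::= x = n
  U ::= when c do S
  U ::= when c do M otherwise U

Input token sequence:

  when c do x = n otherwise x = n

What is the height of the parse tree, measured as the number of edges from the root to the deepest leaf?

3

[S [M when c do [M x = n] otherwise [M x = n]]]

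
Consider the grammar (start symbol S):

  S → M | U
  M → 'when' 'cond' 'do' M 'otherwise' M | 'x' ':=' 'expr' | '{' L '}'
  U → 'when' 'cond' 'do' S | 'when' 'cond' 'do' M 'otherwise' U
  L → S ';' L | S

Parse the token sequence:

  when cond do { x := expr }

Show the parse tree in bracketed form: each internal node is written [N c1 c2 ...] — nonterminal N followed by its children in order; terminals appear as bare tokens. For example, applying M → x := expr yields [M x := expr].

S
U
when cond do S
when cond do M
when cond do { L }
when cond do { S }
when cond do { M }
when cond do { x := expr }

[S [U when cond do [S [M { [L [S [M x := expr]]] }]]]]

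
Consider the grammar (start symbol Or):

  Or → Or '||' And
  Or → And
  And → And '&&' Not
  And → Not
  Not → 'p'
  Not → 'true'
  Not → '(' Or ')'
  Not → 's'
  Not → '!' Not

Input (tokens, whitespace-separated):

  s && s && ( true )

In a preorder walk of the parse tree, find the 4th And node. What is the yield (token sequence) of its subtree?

true

[Or [And [And [And [Not s]] && [Not s]] && [Not ( [Or [And [Not true]]] )]]]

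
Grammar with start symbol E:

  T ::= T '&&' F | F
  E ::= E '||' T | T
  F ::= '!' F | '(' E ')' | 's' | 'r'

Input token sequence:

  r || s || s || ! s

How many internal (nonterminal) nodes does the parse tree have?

13

[E [E [E [E [T [F r]]] || [T [F s]]] || [T [F s]]] || [T [F ! [F s]]]]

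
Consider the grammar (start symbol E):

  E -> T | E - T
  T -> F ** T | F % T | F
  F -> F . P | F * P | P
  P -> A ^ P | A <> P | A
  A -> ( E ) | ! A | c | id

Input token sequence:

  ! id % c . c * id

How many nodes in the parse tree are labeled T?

[E [T [F [P [A ! [A id]]]] % [T [F [F [F [P [A c]]] . [P [A c]]] * [P [A id]]]]]]

2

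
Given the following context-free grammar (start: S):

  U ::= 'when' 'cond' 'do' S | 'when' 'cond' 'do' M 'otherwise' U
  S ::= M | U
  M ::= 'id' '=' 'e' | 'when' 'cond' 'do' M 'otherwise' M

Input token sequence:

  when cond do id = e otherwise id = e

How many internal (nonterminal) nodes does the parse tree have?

[S [M when cond do [M id = e] otherwise [M id = e]]]

4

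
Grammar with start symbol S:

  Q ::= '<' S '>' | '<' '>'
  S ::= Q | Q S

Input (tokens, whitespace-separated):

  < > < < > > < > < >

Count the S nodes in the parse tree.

5

[S [Q < >] [S [Q < [S [Q < >]] >] [S [Q < >] [S [Q < >]]]]]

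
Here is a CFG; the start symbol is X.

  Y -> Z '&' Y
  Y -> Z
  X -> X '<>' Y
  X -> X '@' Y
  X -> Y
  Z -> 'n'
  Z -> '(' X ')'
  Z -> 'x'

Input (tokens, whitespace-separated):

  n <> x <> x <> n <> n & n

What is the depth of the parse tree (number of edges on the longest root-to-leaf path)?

[X [X [X [X [X [Y [Z n]]] <> [Y [Z x]]] <> [Y [Z x]]] <> [Y [Z n]]] <> [Y [Z n] & [Y [Z n]]]]

7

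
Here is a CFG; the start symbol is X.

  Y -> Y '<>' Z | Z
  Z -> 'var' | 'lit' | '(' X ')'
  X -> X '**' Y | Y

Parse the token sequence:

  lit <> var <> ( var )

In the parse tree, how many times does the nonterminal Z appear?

4

[X [Y [Y [Y [Z lit]] <> [Z var]] <> [Z ( [X [Y [Z var]]] )]]]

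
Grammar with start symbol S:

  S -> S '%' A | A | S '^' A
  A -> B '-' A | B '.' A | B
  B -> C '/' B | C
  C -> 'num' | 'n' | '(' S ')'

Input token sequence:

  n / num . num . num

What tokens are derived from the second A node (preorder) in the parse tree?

num . num

[S [A [B [C n] / [B [C num]]] . [A [B [C num]] . [A [B [C num]]]]]]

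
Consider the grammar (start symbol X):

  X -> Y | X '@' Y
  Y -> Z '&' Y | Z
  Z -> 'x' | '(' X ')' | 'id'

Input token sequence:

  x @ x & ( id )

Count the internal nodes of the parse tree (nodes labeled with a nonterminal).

[X [X [Y [Z x]]] @ [Y [Z x] & [Y [Z ( [X [Y [Z id]]] )]]]]

11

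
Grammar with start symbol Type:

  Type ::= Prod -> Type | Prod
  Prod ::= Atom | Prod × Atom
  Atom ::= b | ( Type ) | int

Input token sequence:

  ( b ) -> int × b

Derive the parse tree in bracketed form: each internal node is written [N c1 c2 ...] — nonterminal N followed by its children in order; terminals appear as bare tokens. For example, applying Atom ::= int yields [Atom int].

[Type [Prod [Atom ( [Type [Prod [Atom b]]] )]] -> [Type [Prod [Prod [Atom int]] × [Atom b]]]]

Type
Prod -> Type
Atom -> Type
( Type ) -> Type
( Prod ) -> Type
( Atom ) -> Type
( b ) -> Type
( b ) -> Prod
( b ) -> Prod × Atom
( b ) -> Atom × Atom
( b ) -> int × Atom
( b ) -> int × b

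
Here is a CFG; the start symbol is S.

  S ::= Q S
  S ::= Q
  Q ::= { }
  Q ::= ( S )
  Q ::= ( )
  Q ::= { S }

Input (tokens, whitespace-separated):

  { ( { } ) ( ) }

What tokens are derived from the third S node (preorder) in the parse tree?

[S [Q { [S [Q ( [S [Q { }]] )] [S [Q ( )]]] }]]

{ }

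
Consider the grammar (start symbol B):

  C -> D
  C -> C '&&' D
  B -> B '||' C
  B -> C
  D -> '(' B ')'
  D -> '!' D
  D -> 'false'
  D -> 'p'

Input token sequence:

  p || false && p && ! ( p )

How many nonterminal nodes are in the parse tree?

14

[B [B [C [D p]]] || [C [C [C [D false]] && [D p]] && [D ! [D ( [B [C [D p]]] )]]]]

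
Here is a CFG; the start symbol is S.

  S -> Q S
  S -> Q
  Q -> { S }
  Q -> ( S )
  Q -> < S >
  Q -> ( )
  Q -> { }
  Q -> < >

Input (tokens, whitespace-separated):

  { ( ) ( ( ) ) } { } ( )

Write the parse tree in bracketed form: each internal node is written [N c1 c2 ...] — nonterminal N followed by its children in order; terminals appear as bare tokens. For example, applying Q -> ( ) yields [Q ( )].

[S [Q { [S [Q ( )] [S [Q ( [S [Q ( )]] )]]] }] [S [Q { }] [S [Q ( )]]]]

S
Q S
{ S } S
{ Q S } S
{ ( ) S } S
{ ( ) Q } S
{ ( ) ( S ) } S
{ ( ) ( Q ) } S
{ ( ) ( ( ) ) } S
{ ( ) ( ( ) ) } Q S
{ ( ) ( ( ) ) } { } S
{ ( ) ( ( ) ) } { } Q
{ ( ) ( ( ) ) } { } ( )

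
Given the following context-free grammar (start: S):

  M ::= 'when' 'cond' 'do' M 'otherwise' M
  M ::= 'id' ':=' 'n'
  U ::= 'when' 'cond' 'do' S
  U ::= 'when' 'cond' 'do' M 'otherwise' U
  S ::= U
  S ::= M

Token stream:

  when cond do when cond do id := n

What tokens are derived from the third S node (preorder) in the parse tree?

id := n

[S [U when cond do [S [U when cond do [S [M id := n]]]]]]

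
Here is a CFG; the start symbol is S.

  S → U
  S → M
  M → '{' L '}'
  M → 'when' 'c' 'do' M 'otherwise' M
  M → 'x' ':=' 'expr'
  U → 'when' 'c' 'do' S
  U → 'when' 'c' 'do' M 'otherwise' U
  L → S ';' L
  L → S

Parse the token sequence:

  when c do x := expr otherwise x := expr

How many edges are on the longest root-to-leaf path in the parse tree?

[S [M when c do [M x := expr] otherwise [M x := expr]]]

3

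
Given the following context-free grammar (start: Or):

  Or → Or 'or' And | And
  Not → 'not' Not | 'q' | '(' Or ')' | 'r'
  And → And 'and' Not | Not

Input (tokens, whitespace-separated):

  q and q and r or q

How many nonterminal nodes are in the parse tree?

[Or [Or [And [And [And [Not q]] and [Not q]] and [Not r]]] or [And [Not q]]]

10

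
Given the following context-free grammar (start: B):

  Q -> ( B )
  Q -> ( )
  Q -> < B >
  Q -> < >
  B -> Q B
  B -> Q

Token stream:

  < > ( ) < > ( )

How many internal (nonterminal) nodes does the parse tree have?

8

[B [Q < >] [B [Q ( )] [B [Q < >] [B [Q ( )]]]]]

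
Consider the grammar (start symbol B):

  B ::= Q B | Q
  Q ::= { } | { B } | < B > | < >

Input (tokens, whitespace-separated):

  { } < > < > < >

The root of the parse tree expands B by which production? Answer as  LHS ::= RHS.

B ::= Q B

[B [Q { }] [B [Q < >] [B [Q < >] [B [Q < >]]]]]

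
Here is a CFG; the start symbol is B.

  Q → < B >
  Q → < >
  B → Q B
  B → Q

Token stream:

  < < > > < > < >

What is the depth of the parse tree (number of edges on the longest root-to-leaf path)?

[B [Q < [B [Q < >]] >] [B [Q < >] [B [Q < >]]]]

4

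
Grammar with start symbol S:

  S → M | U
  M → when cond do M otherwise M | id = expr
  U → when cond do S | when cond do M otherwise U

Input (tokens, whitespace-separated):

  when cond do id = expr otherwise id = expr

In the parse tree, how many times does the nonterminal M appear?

[S [M when cond do [M id = expr] otherwise [M id = expr]]]

3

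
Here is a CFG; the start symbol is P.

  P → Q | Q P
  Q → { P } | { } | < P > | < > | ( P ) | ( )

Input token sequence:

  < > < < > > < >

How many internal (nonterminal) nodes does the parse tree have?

[P [Q < >] [P [Q < [P [Q < >]] >] [P [Q < >]]]]

8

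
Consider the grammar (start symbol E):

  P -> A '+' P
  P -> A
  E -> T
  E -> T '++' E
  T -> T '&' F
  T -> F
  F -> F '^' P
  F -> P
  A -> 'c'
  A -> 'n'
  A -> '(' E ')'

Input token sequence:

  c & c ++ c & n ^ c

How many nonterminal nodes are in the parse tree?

21

[E [T [T [F [P [A c]]]] & [F [P [A c]]]] ++ [E [T [T [F [P [A c]]]] & [F [F [P [A n]]] ^ [P [A c]]]]]]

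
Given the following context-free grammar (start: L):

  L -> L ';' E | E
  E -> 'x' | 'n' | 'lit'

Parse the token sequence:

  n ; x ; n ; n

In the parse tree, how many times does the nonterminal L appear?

4

[L [L [L [L [E n]] ; [E x]] ; [E n]] ; [E n]]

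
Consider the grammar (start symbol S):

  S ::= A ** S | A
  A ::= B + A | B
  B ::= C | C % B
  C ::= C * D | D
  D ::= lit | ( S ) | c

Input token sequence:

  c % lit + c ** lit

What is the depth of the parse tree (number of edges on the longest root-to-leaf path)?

6

[S [A [B [C [D c]] % [B [C [D lit]]]] + [A [B [C [D c]]]]] ** [S [A [B [C [D lit]]]]]]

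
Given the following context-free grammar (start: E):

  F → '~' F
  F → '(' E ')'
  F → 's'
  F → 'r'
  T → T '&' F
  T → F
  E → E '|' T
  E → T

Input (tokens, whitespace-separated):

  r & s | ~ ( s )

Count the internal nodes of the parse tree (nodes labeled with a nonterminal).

[E [E [T [T [F r]] & [F s]]] | [T [F ~ [F ( [E [T [F s]]] )]]]]

12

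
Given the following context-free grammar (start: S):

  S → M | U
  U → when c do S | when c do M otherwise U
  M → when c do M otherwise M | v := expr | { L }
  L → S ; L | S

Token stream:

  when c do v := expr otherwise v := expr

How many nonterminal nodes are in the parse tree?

4

[S [M when c do [M v := expr] otherwise [M v := expr]]]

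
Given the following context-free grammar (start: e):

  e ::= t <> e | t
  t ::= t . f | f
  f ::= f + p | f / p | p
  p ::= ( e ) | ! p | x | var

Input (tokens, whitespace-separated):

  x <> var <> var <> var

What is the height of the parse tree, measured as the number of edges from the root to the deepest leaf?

[e [t [f [p x]]] <> [e [t [f [p var]]] <> [e [t [f [p var]]] <> [e [t [f [p var]]]]]]]

7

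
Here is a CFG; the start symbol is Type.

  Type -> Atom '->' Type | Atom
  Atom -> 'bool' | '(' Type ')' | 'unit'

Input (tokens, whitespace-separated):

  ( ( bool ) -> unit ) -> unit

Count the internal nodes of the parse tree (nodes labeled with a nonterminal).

[Type [Atom ( [Type [Atom ( [Type [Atom bool]] )] -> [Type [Atom unit]]] )] -> [Type [Atom unit]]]

10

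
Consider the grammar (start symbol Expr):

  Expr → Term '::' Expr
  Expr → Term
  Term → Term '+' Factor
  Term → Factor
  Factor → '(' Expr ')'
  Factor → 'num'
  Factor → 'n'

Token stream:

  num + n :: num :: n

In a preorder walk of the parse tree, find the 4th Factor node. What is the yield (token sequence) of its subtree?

[Expr [Term [Term [Factor num]] + [Factor n]] :: [Expr [Term [Factor num]] :: [Expr [Term [Factor n]]]]]

n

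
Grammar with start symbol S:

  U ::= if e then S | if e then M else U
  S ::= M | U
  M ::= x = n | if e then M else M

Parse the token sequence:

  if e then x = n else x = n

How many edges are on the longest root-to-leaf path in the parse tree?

3

[S [M if e then [M x = n] else [M x = n]]]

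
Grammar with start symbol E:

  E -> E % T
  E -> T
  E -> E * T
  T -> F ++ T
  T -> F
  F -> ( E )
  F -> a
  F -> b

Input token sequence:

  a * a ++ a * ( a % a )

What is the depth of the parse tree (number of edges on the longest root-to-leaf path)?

7

[E [E [E [T [F a]]] * [T [F a] ++ [T [F a]]]] * [T [F ( [E [E [T [F a]]] % [T [F a]]] )]]]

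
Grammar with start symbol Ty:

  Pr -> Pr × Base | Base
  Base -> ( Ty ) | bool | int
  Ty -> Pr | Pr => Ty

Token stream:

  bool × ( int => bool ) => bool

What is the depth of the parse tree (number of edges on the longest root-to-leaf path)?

[Ty [Pr [Pr [Base bool]] × [Base ( [Ty [Pr [Base int]] => [Ty [Pr [Base bool]]]] )]] => [Ty [Pr [Base bool]]]]

7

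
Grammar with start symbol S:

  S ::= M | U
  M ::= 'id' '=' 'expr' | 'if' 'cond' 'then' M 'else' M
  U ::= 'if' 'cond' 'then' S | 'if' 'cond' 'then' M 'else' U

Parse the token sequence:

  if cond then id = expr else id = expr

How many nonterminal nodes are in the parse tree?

4

[S [M if cond then [M id = expr] else [M id = expr]]]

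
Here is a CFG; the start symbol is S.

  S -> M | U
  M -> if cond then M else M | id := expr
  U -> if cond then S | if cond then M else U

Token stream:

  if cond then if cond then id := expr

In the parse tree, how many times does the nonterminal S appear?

[S [U if cond then [S [U if cond then [S [M id := expr]]]]]]

3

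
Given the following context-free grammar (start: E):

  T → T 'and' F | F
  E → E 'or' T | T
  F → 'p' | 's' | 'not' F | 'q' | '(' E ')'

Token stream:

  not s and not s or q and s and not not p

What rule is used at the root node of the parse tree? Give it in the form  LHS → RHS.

[E [E [T [T [F not [F s]]] and [F not [F s]]]] or [T [T [T [F q]] and [F s]] and [F not [F not [F p]]]]]

E → E 'or' T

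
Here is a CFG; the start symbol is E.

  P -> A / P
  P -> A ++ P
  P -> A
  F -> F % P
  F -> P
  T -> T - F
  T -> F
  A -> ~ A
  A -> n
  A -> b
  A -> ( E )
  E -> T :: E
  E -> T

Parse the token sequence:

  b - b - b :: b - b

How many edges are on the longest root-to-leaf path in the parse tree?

[E [T [T [T [F [P [A b]]]] - [F [P [A b]]]] - [F [P [A b]]]] :: [E [T [T [F [P [A b]]]] - [F [P [A b]]]]]]

7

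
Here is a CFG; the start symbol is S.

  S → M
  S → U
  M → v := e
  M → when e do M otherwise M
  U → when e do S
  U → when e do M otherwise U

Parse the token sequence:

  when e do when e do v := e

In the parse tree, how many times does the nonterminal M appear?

1

[S [U when e do [S [U when e do [S [M v := e]]]]]]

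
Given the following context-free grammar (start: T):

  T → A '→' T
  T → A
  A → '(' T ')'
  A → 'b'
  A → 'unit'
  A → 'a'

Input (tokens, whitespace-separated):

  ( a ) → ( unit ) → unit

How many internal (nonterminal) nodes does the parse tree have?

10

[T [A ( [T [A a]] )] → [T [A ( [T [A unit]] )] → [T [A unit]]]]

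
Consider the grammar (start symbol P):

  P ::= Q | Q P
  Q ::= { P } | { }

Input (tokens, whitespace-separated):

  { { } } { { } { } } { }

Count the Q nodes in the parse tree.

[P [Q { [P [Q { }]] }] [P [Q { [P [Q { }] [P [Q { }]]] }] [P [Q { }]]]]

6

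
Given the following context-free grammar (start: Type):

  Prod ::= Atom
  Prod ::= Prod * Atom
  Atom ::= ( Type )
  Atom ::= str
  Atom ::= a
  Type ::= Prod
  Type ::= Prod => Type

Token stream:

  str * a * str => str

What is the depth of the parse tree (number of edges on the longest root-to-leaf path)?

[Type [Prod [Prod [Prod [Atom str]] * [Atom a]] * [Atom str]] => [Type [Prod [Atom str]]]]

5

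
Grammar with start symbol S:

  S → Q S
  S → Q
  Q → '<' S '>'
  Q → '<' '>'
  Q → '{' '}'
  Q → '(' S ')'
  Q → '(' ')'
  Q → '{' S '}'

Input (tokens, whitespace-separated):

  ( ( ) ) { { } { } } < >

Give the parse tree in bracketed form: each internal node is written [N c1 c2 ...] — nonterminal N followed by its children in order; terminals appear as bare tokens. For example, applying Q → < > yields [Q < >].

[S [Q ( [S [Q ( )]] )] [S [Q { [S [Q { }] [S [Q { }]]] }] [S [Q < >]]]]

S
Q S
( S ) S
( Q ) S
( ( ) ) S
( ( ) ) Q S
( ( ) ) { S } S
( ( ) ) { Q S } S
( ( ) ) { { } S } S
( ( ) ) { { } Q } S
( ( ) ) { { } { } } S
( ( ) ) { { } { } } Q
( ( ) ) { { } { } } < >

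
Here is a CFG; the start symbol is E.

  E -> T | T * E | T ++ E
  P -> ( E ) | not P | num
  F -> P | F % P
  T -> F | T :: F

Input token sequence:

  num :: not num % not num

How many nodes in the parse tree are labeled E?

1

[E [T [T [F [P num]]] :: [F [F [P not [P num]]] % [P not [P num]]]]]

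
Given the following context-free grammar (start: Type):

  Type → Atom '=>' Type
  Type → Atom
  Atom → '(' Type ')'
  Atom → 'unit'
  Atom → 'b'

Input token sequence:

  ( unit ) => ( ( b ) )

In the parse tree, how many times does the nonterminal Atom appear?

[Type [Atom ( [Type [Atom unit]] )] => [Type [Atom ( [Type [Atom ( [Type [Atom b]] )]] )]]]

5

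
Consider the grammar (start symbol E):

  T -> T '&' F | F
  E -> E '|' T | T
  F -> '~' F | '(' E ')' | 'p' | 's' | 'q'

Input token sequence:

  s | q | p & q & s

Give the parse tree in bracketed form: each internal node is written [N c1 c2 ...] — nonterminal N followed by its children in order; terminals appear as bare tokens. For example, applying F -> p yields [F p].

[E [E [E [T [F s]]] | [T [F q]]] | [T [T [T [F p]] & [F q]] & [F s]]]

E
E | T
E | T | T
T | T | T
F | T | T
s | T | T
s | F | T
s | q | T
s | q | T & F
s | q | T & F & F
s | q | F & F & F
s | q | p & F & F
s | q | p & q & F
s | q | p & q & s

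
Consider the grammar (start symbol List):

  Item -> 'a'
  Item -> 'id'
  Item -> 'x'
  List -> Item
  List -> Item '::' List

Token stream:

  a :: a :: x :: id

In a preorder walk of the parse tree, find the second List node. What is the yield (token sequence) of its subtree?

[List [Item a] :: [List [Item a] :: [List [Item x] :: [List [Item id]]]]]

a :: x :: id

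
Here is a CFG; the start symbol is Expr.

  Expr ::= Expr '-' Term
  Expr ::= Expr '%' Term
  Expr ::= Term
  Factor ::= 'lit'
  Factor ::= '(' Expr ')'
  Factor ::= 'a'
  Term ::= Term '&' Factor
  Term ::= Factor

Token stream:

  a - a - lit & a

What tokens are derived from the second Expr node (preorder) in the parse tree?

a - a

[Expr [Expr [Expr [Term [Factor a]]] - [Term [Factor a]]] - [Term [Term [Factor lit]] & [Factor a]]]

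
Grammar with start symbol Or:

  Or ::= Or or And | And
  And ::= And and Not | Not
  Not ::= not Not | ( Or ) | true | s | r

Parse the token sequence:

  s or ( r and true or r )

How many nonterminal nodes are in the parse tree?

14

[Or [Or [And [Not s]]] or [And [Not ( [Or [Or [And [And [Not r]] and [Not true]]] or [And [Not r]]] )]]]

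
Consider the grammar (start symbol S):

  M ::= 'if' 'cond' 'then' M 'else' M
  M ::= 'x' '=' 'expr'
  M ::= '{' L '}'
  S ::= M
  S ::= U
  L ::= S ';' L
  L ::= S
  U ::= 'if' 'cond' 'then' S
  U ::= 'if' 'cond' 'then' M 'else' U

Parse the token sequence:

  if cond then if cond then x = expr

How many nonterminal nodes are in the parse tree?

[S [U if cond then [S [U if cond then [S [M x = expr]]]]]]

6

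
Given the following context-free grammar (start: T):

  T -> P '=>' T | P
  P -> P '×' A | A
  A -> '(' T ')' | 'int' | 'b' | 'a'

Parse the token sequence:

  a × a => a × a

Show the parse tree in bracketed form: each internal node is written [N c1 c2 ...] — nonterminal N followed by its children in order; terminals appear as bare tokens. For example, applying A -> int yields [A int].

T
P => T
P × A => T
A × A => T
a × A => T
a × a => T
a × a => P
a × a => P × A
a × a => A × A
a × a => a × A
a × a => a × a

[T [P [P [A a]] × [A a]] => [T [P [P [A a]] × [A a]]]]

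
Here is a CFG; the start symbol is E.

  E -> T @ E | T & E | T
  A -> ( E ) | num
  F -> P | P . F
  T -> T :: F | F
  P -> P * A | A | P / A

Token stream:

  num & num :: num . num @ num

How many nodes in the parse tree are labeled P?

5

[E [T [F [P [A num]]]] & [E [T [T [F [P [A num]]]] :: [F [P [A num]] . [F [P [A num]]]]] @ [E [T [F [P [A num]]]]]]]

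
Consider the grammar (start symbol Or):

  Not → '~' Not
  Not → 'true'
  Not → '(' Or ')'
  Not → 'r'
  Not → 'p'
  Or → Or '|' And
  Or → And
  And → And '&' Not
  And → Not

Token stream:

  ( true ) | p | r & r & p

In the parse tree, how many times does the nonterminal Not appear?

6

[Or [Or [Or [And [Not ( [Or [And [Not true]]] )]]] | [And [Not p]]] | [And [And [And [Not r]] & [Not r]] & [Not p]]]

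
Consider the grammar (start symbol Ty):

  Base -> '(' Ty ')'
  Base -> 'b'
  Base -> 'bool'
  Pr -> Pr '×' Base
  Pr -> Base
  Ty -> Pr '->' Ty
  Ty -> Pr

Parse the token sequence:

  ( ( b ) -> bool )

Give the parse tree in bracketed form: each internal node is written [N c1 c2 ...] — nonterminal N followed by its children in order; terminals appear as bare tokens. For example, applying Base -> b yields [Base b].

[Ty [Pr [Base ( [Ty [Pr [Base ( [Ty [Pr [Base b]]] )]] -> [Ty [Pr [Base bool]]]] )]]]

Ty
Pr
Base
( Ty )
( Pr -> Ty )
( Base -> Ty )
( ( Ty ) -> Ty )
( ( Pr ) -> Ty )
( ( Base ) -> Ty )
( ( b ) -> Ty )
( ( b ) -> Pr )
( ( b ) -> Base )
( ( b ) -> bool )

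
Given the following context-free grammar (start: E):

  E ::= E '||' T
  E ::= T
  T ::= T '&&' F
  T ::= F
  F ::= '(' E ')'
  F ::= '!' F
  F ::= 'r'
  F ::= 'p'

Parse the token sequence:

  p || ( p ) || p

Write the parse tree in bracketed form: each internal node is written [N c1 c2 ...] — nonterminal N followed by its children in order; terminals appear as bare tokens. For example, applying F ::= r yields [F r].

[E [E [E [T [F p]]] || [T [F ( [E [T [F p]]] )]]] || [T [F p]]]

E
E || T
E || T || T
T || T || T
F || T || T
p || T || T
p || F || T
p || ( E ) || T
p || ( T ) || T
p || ( F ) || T
p || ( p ) || T
p || ( p ) || F
p || ( p ) || p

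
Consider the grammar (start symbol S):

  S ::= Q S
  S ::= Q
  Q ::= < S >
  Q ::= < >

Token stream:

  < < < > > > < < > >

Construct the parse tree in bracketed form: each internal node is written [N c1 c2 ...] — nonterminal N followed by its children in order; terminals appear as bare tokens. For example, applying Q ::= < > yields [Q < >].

[S [Q < [S [Q < [S [Q < >]] >]] >] [S [Q < [S [Q < >]] >]]]

S
Q S
< S > S
< Q > S
< < S > > S
< < Q > > S
< < < > > > S
< < < > > > Q
< < < > > > < S >
< < < > > > < Q >
< < < > > > < < > >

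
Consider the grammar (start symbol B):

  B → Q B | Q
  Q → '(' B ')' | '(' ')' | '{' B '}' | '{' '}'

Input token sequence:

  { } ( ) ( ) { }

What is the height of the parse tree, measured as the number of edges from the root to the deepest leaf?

[B [Q { }] [B [Q ( )] [B [Q ( )] [B [Q { }]]]]]

5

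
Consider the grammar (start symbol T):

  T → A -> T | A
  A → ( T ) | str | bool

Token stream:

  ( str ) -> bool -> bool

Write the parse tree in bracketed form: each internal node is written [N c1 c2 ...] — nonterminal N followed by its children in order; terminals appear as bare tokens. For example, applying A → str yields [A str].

T
A -> T
( T ) -> T
( A ) -> T
( str ) -> T
( str ) -> A -> T
( str ) -> bool -> T
( str ) -> bool -> A
( str ) -> bool -> bool

[T [A ( [T [A str]] )] -> [T [A bool] -> [T [A bool]]]]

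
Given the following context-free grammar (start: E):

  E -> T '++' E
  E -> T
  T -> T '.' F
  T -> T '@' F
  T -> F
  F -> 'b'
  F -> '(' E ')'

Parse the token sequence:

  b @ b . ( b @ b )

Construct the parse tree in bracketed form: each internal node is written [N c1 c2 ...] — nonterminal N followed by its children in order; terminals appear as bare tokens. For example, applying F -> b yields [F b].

[E [T [T [T [F b]] @ [F b]] . [F ( [E [T [T [F b]] @ [F b]]] )]]]

E
T
T . F
T @ F . F
F @ F . F
b @ F . F
b @ b . F
b @ b . ( E )
b @ b . ( T )
b @ b . ( T @ F )
b @ b . ( F @ F )
b @ b . ( b @ F )
b @ b . ( b @ b )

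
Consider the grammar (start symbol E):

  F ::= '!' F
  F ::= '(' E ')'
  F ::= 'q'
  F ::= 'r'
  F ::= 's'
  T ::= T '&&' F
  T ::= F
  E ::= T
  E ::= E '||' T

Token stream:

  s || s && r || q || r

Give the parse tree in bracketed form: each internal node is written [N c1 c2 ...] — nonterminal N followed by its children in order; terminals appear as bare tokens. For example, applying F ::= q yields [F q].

[E [E [E [E [T [F s]]] || [T [T [F s]] && [F r]]] || [T [F q]]] || [T [F r]]]

E
E || T
E || T || T
E || T || T || T
T || T || T || T
F || T || T || T
s || T || T || T
s || T && F || T || T
s || F && F || T || T
s || s && F || T || T
s || s && r || T || T
s || s && r || F || T
s || s && r || q || T
s || s && r || q || F
s || s && r || q || r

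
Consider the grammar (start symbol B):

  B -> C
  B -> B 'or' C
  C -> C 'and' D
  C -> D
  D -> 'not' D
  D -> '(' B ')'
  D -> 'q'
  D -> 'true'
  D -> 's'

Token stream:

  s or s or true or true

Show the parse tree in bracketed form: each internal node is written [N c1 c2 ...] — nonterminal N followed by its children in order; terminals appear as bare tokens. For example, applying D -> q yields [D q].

B
B or C
B or C or C
B or C or C or C
C or C or C or C
D or C or C or C
s or C or C or C
s or D or C or C
s or s or C or C
s or s or D or C
s or s or true or C
s or s or true or D
s or s or true or true

[B [B [B [B [C [D s]]] or [C [D s]]] or [C [D true]]] or [C [D true]]]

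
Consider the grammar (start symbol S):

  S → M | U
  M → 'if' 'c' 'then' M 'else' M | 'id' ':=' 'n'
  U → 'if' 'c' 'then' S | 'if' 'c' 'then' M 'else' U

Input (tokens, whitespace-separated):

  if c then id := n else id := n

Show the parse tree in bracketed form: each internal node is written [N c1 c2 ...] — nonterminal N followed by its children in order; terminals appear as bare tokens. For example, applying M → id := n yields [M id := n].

[S [M if c then [M id := n] else [M id := n]]]

S
M
if c then M else M
if c then id := n else M
if c then id := n else id := n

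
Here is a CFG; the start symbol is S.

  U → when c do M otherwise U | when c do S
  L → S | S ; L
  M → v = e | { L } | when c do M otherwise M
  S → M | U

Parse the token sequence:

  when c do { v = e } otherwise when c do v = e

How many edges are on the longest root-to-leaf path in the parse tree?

6

[S [U when c do [M { [L [S [M v = e]]] }] otherwise [U when c do [S [M v = e]]]]]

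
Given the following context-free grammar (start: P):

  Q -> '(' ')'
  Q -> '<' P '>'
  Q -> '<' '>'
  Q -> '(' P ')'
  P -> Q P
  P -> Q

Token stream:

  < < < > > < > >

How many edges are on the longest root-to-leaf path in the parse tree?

[P [Q < [P [Q < [P [Q < >]] >] [P [Q < >]]] >]]

6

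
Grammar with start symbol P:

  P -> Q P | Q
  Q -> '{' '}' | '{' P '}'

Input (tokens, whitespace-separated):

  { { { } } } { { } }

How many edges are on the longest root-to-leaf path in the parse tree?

[P [Q { [P [Q { [P [Q { }]] }]] }] [P [Q { [P [Q { }]] }]]]

6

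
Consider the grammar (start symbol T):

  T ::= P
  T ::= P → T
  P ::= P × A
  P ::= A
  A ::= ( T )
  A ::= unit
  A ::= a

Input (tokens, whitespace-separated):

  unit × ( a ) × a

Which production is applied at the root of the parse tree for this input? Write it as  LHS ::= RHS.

T ::= P

[T [P [P [P [A unit]] × [A ( [T [P [A a]]] )]] × [A a]]]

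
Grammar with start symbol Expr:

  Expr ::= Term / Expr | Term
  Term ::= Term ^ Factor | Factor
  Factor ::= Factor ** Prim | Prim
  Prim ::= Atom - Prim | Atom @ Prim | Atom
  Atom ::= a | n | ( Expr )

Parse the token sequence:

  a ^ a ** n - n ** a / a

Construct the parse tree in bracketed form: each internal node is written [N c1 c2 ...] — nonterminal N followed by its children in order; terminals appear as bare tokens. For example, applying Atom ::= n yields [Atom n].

[Expr [Term [Term [Factor [Prim [Atom a]]]] ^ [Factor [Factor [Factor [Prim [Atom a]]] ** [Prim [Atom n] - [Prim [Atom n]]]] ** [Prim [Atom a]]]] / [Expr [Term [Factor [Prim [Atom a]]]]]]

Expr
Term / Expr
Term ^ Factor / Expr
Factor ^ Factor / Expr
Prim ^ Factor / Expr
Atom ^ Factor / Expr
a ^ Factor / Expr
a ^ Factor ** Prim / Expr
a ^ Factor ** Prim ** Prim / Expr
a ^ Prim ** Prim ** Prim / Expr
a ^ Atom ** Prim ** Prim / Expr
a ^ a ** Prim ** Prim / Expr
a ^ a ** Atom - Prim ** Prim / Expr
a ^ a ** n - Prim ** Prim / Expr
a ^ a ** n - Atom ** Prim / Expr
a ^ a ** n - n ** Prim / Expr
a ^ a ** n - n ** Atom / Expr
a ^ a ** n - n ** a / Expr
a ^ a ** n - n ** a / Term
a ^ a ** n - n ** a / Factor
a ^ a ** n - n ** a / Prim
a ^ a ** n - n ** a / Atom
a ^ a ** n - n ** a / a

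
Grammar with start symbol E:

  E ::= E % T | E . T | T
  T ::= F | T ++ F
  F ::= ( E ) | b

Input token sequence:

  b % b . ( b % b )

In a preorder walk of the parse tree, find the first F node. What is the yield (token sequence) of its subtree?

b

[E [E [E [T [F b]]] % [T [F b]]] . [T [F ( [E [E [T [F b]]] % [T [F b]]] )]]]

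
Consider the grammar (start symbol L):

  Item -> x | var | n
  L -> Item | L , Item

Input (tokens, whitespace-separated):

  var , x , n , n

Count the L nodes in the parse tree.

4

[L [L [L [L [Item var]] , [Item x]] , [Item n]] , [Item n]]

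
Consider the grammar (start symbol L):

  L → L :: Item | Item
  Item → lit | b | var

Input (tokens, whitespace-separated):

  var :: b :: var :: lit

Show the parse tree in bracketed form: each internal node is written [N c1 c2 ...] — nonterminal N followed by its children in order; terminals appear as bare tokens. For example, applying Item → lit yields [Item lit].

[L [L [L [L [Item var]] :: [Item b]] :: [Item var]] :: [Item lit]]

L
L :: Item
L :: Item :: Item
L :: Item :: Item :: Item
Item :: Item :: Item :: Item
var :: Item :: Item :: Item
var :: b :: Item :: Item
var :: b :: var :: Item
var :: b :: var :: lit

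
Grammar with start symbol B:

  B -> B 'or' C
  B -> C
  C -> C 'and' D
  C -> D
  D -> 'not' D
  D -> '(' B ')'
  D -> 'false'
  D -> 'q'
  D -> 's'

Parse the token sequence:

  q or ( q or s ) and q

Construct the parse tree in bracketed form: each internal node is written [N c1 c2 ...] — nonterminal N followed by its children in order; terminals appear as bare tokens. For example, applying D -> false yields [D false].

[B [B [C [D q]]] or [C [C [D ( [B [B [C [D q]]] or [C [D s]]] )]] and [D q]]]

B
B or C
C or C
D or C
q or C
q or C and D
q or D and D
q or ( B ) and D
q or ( B or C ) and D
q or ( C or C ) and D
q or ( D or C ) and D
q or ( q or C ) and D
q or ( q or D ) and D
q or ( q or s ) and D
q or ( q or s ) and q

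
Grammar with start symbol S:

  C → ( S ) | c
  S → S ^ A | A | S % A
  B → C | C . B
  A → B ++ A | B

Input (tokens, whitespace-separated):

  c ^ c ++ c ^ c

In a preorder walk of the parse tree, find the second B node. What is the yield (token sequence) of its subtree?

[S [S [S [A [B [C c]]]] ^ [A [B [C c]] ++ [A [B [C c]]]]] ^ [A [B [C c]]]]

c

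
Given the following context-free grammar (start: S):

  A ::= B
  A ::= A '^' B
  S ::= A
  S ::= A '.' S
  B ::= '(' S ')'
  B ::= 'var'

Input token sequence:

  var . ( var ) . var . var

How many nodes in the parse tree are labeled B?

[S [A [B var]] . [S [A [B ( [S [A [B var]]] )]] . [S [A [B var]] . [S [A [B var]]]]]]

5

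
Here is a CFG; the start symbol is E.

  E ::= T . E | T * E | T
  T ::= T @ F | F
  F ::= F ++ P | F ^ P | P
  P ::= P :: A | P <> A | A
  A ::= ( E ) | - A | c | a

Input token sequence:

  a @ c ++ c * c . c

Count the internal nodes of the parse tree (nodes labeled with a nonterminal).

[E [T [T [F [P [A a]]]] @ [F [F [P [A c]]] ++ [P [A c]]]] * [E [T [F [P [A c]]]] . [E [T [F [P [A c]]]]]]]

22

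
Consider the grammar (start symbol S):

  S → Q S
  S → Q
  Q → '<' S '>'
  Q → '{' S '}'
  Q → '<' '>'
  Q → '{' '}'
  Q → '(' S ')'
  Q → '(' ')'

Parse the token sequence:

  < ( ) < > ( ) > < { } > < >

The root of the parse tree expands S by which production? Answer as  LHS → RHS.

S → Q S

[S [Q < [S [Q ( )] [S [Q < >] [S [Q ( )]]]] >] [S [Q < [S [Q { }]] >] [S [Q < >]]]]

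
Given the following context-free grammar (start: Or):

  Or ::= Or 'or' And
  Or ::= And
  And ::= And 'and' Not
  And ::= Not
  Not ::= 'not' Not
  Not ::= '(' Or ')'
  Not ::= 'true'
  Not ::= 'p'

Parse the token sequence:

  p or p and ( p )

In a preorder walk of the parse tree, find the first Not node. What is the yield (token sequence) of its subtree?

p

[Or [Or [And [Not p]]] or [And [And [Not p]] and [Not ( [Or [And [Not p]]] )]]]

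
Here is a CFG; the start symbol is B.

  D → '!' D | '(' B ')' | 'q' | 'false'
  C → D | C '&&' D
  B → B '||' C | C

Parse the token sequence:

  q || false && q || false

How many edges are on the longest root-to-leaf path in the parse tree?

[B [B [B [C [D q]]] || [C [C [D false]] && [D q]]] || [C [D false]]]

5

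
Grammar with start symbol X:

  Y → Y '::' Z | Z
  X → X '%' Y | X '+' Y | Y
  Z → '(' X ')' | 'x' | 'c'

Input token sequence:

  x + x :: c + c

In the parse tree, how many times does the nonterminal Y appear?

4

[X [X [X [Y [Z x]]] + [Y [Y [Z x]] :: [Z c]]] + [Y [Z c]]]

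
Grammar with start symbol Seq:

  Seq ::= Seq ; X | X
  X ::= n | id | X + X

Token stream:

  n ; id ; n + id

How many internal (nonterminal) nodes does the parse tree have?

8

[Seq [Seq [Seq [X n]] ; [X id]] ; [X [X n] + [X id]]]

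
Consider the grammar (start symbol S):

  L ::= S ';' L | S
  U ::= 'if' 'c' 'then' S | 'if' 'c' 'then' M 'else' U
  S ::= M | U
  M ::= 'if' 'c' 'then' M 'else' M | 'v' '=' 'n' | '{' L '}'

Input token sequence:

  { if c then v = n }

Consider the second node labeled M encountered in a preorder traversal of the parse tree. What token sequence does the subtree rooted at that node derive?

[S [M { [L [S [U if c then [S [M v = n]]]]] }]]

v = n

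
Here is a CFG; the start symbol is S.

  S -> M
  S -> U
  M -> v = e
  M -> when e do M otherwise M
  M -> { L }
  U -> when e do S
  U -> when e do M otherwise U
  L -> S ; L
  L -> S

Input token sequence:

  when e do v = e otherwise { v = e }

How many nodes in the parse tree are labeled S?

2

[S [M when e do [M v = e] otherwise [M { [L [S [M v = e]]] }]]]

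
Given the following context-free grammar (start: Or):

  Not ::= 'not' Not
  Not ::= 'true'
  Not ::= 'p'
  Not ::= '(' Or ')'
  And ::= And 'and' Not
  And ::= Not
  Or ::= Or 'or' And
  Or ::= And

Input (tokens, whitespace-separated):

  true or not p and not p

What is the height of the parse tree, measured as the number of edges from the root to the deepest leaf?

5

[Or [Or [And [Not true]]] or [And [And [Not not [Not p]]] and [Not not [Not p]]]]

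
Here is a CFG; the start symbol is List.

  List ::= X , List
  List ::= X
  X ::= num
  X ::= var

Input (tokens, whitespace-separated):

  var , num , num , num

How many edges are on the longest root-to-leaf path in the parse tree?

[List [X var] , [List [X num] , [List [X num] , [List [X num]]]]]

5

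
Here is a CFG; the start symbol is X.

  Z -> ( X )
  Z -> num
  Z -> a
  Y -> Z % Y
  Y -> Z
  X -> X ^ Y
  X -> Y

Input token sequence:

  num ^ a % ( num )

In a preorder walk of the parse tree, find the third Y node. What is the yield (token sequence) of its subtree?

[X [X [Y [Z num]]] ^ [Y [Z a] % [Y [Z ( [X [Y [Z num]]] )]]]]

( num )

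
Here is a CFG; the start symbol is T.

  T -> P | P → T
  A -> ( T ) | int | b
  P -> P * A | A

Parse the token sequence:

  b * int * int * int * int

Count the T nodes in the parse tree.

1

[T [P [P [P [P [P [A b]] * [A int]] * [A int]] * [A int]] * [A int]]]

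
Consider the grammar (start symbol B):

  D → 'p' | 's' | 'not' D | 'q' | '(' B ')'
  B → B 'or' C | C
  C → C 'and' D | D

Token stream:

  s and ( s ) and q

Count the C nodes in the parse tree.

[B [C [C [C [D s]] and [D ( [B [C [D s]]] )]] and [D q]]]

4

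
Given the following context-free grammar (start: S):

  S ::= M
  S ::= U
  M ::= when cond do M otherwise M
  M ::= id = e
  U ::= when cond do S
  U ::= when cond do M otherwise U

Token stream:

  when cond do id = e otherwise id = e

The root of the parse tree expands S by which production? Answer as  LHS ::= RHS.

[S [M when cond do [M id = e] otherwise [M id = e]]]

S ::= M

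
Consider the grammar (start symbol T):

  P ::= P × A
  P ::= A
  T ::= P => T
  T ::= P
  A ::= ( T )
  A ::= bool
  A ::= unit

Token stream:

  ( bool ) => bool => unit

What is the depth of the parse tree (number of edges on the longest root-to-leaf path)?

[T [P [A ( [T [P [A bool]]] )]] => [T [P [A bool]] => [T [P [A unit]]]]]

6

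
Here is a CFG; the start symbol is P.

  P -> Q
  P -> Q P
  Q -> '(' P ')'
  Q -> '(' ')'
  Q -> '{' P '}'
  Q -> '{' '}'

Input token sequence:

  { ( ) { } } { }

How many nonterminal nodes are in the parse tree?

8

[P [Q { [P [Q ( )] [P [Q { }]]] }] [P [Q { }]]]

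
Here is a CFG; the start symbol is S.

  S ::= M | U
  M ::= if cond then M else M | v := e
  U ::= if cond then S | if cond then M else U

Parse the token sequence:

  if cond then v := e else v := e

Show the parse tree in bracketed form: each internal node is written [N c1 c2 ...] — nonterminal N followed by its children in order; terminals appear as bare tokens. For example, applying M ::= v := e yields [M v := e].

S
M
if cond then M else M
if cond then v := e else M
if cond then v := e else v := e

[S [M if cond then [M v := e] else [M v := e]]]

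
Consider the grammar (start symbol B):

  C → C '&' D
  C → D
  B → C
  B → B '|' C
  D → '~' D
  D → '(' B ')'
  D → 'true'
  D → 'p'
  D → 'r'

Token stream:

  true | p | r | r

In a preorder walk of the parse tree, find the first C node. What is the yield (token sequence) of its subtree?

[B [B [B [B [C [D true]]] | [C [D p]]] | [C [D r]]] | [C [D r]]]

true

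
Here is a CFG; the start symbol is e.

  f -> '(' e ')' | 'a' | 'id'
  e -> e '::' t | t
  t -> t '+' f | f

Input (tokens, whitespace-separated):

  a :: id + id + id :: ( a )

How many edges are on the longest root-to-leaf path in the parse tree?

6

[e [e [e [t [f a]]] :: [t [t [t [f id]] + [f id]] + [f id]]] :: [t [f ( [e [t [f a]]] )]]]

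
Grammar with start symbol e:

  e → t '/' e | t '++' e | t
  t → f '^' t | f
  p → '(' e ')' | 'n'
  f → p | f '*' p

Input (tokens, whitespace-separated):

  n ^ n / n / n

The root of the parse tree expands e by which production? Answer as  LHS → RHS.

e → t '/' e

[e [t [f [p n]] ^ [t [f [p n]]]] / [e [t [f [p n]]] / [e [t [f [p n]]]]]]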